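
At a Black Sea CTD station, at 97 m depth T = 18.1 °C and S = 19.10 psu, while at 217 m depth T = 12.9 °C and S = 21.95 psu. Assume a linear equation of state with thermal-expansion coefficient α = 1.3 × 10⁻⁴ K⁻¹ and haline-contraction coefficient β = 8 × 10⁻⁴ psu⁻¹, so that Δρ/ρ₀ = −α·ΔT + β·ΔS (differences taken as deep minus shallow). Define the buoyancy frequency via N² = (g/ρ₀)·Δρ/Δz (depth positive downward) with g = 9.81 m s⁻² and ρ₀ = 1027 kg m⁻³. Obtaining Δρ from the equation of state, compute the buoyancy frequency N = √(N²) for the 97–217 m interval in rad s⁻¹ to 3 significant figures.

ΔT = -5.2 K, ΔS = +2.85 psu (deep − shallow).
Δρ/ρ₀ = −αΔT + βΔS = 6.76 × 10⁻⁴ + 2.28 × 10⁻³ = 2.956 × 10⁻³, so Δρ ≈ 3.036 kg m⁻³.
N² = (g/ρ₀)·Δρ/Δz = g·(Δρ/ρ₀)/Δz = 9.81 × 2.956 × 10⁻³ / 120 = 2.4165 × 10⁻⁴ s⁻².
N = √(2.4165 × 10⁻⁴) = 0.015545 rad s⁻¹ ≈ 0.0155 rad s⁻¹.

0.0155 rad s⁻¹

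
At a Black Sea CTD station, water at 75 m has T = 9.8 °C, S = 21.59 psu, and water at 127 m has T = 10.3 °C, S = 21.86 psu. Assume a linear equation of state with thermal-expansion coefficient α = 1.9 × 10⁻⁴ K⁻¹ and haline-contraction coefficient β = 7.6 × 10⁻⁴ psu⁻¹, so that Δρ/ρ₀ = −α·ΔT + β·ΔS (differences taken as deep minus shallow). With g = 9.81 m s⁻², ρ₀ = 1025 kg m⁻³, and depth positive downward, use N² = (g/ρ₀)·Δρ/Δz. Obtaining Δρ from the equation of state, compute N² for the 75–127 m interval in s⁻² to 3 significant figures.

2.08 × 10⁻⁵ s⁻²

ΔT = +0.5 K, ΔS = +0.27 psu (deep − shallow).
Δρ/ρ₀ = −αΔT + βΔS = -9.50 × 10⁻⁵ + 2.052 × 10⁻⁴ = 1.102 × 10⁻⁴, so Δρ ≈ 0.1130 kg m⁻³.
N² = (g/ρ₀)·Δρ/Δz = g·(Δρ/ρ₀)/Δz = 9.81 × 1.102 × 10⁻⁴ / 52 = 2.0790 × 10⁻⁵ s⁻² ≈ 2.08 × 10⁻⁵ s⁻².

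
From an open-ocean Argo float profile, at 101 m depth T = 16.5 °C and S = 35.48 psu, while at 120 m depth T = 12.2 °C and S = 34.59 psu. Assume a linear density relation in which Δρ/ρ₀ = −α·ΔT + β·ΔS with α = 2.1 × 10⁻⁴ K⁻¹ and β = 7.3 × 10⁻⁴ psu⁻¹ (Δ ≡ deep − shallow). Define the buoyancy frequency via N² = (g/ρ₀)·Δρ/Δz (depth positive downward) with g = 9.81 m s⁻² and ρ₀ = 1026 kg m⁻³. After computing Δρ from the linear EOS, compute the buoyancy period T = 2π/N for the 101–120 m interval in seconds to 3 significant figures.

549 s

ΔT = -4.3 K, ΔS = -0.89 psu (deep − shallow).
Δρ/ρ₀ = −αΔT + βΔS = 9.03 × 10⁻⁴ − 6.497 × 10⁻⁴ = 2.533 × 10⁻⁴, so Δρ ≈ 0.2599 kg m⁻³.
N² = (g/ρ₀)·Δρ/Δz = g·(Δρ/ρ₀)/Δz = 9.81 × 2.533 × 10⁻⁴ / 19 = 1.3078 × 10⁻⁴ s⁻².
N = √(1.3078 × 10⁻⁴) = 0.011436 rad s⁻¹ → T = 2π/N = 549.42 s ≈ 549 s.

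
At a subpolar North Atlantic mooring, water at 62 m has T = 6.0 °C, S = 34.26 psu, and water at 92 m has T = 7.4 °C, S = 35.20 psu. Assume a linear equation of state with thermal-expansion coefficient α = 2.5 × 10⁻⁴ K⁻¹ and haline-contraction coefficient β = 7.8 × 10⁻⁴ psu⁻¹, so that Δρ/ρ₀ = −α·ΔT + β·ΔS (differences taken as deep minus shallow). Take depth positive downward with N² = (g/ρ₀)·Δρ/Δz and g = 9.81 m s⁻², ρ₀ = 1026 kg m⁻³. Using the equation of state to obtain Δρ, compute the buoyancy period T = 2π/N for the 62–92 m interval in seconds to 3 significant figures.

561 s

ΔT = +1.4 K, ΔS = +0.94 psu (deep − shallow).
Δρ/ρ₀ = −αΔT + βΔS = -3.50 × 10⁻⁴ + 7.332 × 10⁻⁴ = 3.832 × 10⁻⁴, so Δρ ≈ 0.3932 kg m⁻³.
N² = (g/ρ₀)·Δρ/Δz = g·(Δρ/ρ₀)/Δz = 9.81 × 3.832 × 10⁻⁴ / 30 = 1.2531 × 10⁻⁴ s⁻².
N = √(1.2531 × 10⁻⁴) = 0.011194 rad s⁻¹ → T = 2π/N = 561.30 s ≈ 561 s.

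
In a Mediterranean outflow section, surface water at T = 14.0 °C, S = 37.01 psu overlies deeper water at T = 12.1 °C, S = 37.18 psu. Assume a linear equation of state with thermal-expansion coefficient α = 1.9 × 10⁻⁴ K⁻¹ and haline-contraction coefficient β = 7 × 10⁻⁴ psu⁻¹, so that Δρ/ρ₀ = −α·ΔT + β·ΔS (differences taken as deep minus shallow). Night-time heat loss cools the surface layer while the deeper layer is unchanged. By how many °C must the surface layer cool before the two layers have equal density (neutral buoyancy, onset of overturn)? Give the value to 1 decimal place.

2.5 °C

Neutral buoyancy requires Δρ = 0, i.e. −α(T_deep − T_surf′) + β(S_deep − S_surf) = 0.
T_surf′ = T_deep − (β/α)·ΔS = 12.1 − (7 × 10⁻⁴/1.9 × 10⁻⁴)·(+0.17) = 11.474 °C.
Cooling required: 14.0 − (11.474) = 2.526 °C.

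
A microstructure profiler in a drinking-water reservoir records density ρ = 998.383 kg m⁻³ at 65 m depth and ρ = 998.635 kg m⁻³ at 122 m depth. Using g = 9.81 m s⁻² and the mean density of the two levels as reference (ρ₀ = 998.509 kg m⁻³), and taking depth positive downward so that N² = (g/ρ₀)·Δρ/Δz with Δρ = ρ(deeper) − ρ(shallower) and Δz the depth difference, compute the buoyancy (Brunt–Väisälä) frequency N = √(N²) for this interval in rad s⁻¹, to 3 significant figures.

Δρ = 998.635 − 998.383 = 0.252 kg m⁻³ over Δz = 122 − 65 = 57 m.
N² = (9.81/998.509) × (0.252/57) = 4.3435 × 10⁻⁵ s⁻².
N = √(4.3435 × 10⁻⁵) = 6.5905 × 10⁻³ rad s⁻¹ ≈ 6.59 × 10⁻³ rad s⁻¹.

6.59 × 10⁻³ rad s⁻¹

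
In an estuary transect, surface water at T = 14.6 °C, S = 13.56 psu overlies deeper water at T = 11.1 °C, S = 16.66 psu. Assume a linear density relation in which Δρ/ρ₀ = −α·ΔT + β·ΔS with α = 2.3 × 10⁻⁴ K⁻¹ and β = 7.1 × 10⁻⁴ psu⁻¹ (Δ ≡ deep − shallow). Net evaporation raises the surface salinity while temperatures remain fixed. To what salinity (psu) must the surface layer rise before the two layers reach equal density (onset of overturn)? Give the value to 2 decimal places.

Neutral buoyancy requires −α(T_deep − T_surf) + β(S_deep − S_surf′) = 0.
S_surf′ = S_deep − (α/β)·ΔT = 16.66 − (2.3 × 10⁻⁴/7.1 × 10⁻⁴)·(-3.5) = 17.7938 psu.
Increase required: 17.7938 − 13.56 = 4.2338 psu.

17.79 psu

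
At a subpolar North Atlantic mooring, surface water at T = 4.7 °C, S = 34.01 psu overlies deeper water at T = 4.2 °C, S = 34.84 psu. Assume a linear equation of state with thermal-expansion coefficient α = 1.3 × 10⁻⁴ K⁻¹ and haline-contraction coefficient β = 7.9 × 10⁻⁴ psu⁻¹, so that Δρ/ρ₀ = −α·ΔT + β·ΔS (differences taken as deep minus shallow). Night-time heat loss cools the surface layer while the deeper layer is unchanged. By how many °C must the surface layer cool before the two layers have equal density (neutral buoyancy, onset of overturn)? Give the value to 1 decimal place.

5.5 °C

Neutral buoyancy requires Δρ = 0, i.e. −α(T_deep − T_surf′) + β(S_deep − S_surf) = 0.
T_surf′ = T_deep − (β/α)·ΔS = 4.2 − (7.9 × 10⁻⁴/1.3 × 10⁻⁴)·(+0.83) = -0.844 °C.
Cooling required: 4.7 − (-0.844) = 5.544 °C.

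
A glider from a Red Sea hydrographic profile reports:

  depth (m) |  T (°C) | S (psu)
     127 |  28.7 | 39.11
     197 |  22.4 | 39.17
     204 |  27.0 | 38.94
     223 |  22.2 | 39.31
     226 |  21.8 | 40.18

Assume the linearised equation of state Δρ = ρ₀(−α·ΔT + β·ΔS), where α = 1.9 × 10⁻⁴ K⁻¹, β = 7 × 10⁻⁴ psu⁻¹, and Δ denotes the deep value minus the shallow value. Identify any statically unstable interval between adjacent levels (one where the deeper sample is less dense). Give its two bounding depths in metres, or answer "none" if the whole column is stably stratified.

Evaluate Δρ/ρ₀ = −αΔT + βΔS across each adjacent pair:
  127–197 m: −αΔT+βΔS = −(1.9 × 10⁻⁴)(-6.3)+(7 × 10⁻⁴)(+0.06) = 1.2 × 10⁻³ → stable
  197–204 m: −αΔT+βΔS = −(1.9 × 10⁻⁴)(+4.6)+(7 × 10⁻⁴)(-0.23) = -1.0 × 10⁻³ → UNSTABLE
  204–223 m: −αΔT+βΔS = −(1.9 × 10⁻⁴)(-4.8)+(7 × 10⁻⁴)(+0.37) = 1.2 × 10⁻³ → stable
  223–226 m: −αΔT+βΔS = −(1.9 × 10⁻⁴)(-0.4)+(7 × 10⁻⁴)(+0.87) = 6.8 × 10⁻⁴ → stable
The 197–204 m interval has Δρ < 0: lighter water underlies denser water.

197–204 m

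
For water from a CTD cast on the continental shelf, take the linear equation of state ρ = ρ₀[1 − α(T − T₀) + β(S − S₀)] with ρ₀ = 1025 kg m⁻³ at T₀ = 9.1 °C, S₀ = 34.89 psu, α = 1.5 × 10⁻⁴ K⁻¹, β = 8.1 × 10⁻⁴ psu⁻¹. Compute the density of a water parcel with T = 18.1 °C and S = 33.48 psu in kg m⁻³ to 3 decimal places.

1022.446 kg m⁻³

T − T₀ = +9.0 K, S − S₀ = -1.41 psu.
Bracket = 1 − α·(+9.0) + β·(-1.41) = 1 + (-2.4921 × 10⁻³) = 0.9975079.
ρ = 1025 × 0.9975079 = 1022.446 kg m⁻³.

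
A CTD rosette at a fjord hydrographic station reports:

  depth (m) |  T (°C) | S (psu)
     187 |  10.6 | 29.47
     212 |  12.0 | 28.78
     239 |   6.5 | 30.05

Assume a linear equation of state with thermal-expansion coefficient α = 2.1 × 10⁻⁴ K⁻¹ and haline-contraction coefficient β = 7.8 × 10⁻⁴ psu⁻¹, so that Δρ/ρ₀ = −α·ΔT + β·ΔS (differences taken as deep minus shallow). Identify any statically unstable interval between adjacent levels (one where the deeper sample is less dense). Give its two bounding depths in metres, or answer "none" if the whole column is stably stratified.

Evaluate Δρ/ρ₀ = −αΔT + βΔS across each adjacent pair:
  187–212 m: −αΔT+βΔS = −(2.1 × 10⁻⁴)(+1.4)+(7.8 × 10⁻⁴)(-0.69) = -8.3 × 10⁻⁴ → UNSTABLE
  212–239 m: −αΔT+βΔS = −(2.1 × 10⁻⁴)(-5.5)+(7.8 × 10⁻⁴)(+1.27) = 2.1 × 10⁻³ → stable
The 187–212 m interval has Δρ < 0: lighter water underlies denser water.

187–212 m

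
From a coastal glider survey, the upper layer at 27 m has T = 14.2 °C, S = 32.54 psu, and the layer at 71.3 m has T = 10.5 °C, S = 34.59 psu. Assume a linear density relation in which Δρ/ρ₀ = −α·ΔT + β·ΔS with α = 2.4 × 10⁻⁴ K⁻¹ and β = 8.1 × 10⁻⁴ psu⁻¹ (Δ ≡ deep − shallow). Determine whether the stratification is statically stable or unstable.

stable

ΔT = 10.5 − 14.2 = -3.7 K and ΔS = 34.59 − 32.54 = +2.05 psu (deep − shallow).
−αΔT = 8.88 × 10⁻⁴; βΔS = 1.6605 × 10⁻³; sum Δρ/ρ₀ = 2.5485 × 10⁻³.
Δρ/ρ₀ > 0, so Δρ > 0: deeper water is denser → statically stable.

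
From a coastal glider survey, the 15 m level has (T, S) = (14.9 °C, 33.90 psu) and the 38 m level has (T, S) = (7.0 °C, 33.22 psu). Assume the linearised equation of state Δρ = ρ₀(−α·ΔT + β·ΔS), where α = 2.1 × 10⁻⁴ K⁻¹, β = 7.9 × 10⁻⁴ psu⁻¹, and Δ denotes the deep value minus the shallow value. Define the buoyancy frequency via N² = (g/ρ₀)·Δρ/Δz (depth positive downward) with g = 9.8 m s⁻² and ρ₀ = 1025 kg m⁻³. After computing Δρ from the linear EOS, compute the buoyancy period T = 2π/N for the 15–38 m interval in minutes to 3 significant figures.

4.79 min

ΔT = -7.9 K, ΔS = -0.68 psu (deep − shallow).
Δρ/ρ₀ = −αΔT + βΔS = 1.659 × 10⁻³ − 5.372 × 10⁻⁴ = 1.1218 × 10⁻³, so Δρ ≈ 1.150 kg m⁻³.
N² = (g/ρ₀)·Δρ/Δz = g·(Δρ/ρ₀)/Δz = 9.8 × 1.1218 × 10⁻³ / 23 = 4.7798 × 10⁻⁴ s⁻².
N = √(4.7798 × 10⁻⁴) = 0.021863 rad s⁻¹ → T = 2π/N = 287.39 s = 4.7898 min ≈ 4.79 min.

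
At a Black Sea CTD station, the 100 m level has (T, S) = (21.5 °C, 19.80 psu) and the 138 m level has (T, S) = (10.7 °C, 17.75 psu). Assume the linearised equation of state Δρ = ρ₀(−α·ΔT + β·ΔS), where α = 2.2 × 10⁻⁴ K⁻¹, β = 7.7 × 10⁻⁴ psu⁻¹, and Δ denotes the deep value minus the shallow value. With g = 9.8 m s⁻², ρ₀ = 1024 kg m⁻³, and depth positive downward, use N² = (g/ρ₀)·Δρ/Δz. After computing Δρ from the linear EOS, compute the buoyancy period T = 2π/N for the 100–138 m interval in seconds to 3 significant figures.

438 s

ΔT = -10.8 K, ΔS = -2.05 psu (deep − shallow).
Δρ/ρ₀ = −αΔT + βΔS = 2.376 × 10⁻³ − 1.5785 × 10⁻³ = 7.975 × 10⁻⁴, so Δρ ≈ 0.8166 kg m⁻³.
N² = (g/ρ₀)·Δρ/Δz = g·(Δρ/ρ₀)/Δz = 9.8 × 7.975 × 10⁻⁴ / 38 = 2.0567 × 10⁻⁴ s⁻².
N = √(2.0567 × 10⁻⁴) = 0.014341 rad s⁻¹ → T = 2π/N = 438.13 s ≈ 438 s.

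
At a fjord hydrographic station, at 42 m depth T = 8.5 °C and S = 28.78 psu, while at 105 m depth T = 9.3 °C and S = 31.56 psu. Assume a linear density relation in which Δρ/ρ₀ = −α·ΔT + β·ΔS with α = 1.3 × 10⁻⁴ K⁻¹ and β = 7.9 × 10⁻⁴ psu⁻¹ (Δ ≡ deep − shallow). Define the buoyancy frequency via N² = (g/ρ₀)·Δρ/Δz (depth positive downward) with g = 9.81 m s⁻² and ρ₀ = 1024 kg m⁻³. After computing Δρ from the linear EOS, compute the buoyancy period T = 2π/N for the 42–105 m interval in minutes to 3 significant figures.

5.80 min

ΔT = +0.8 K, ΔS = +2.78 psu (deep − shallow).
Δρ/ρ₀ = −αΔT + βΔS = -1.04 × 10⁻⁴ + 2.1962 × 10⁻³ = 2.0922 × 10⁻³, so Δρ ≈ 2.142 kg m⁻³.
N² = (g/ρ₀)·Δρ/Δz = g·(Δρ/ρ₀)/Δz = 9.81 × 2.0922 × 10⁻³ / 63 = 3.2579 × 10⁻⁴ s⁻².
N = √(3.2579 × 10⁻⁴) = 0.018050 rad s⁻¹ → T = 2π/N = 348.10 s = 5.8017 min ≈ 5.80 min.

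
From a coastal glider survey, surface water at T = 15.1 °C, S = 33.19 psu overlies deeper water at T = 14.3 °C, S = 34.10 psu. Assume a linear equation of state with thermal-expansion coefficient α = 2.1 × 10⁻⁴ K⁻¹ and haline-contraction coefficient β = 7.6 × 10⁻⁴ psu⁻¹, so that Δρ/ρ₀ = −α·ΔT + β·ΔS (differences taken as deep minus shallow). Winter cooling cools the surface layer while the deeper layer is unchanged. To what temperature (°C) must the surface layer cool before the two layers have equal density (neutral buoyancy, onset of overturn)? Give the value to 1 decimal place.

11.0 °C

Neutral buoyancy requires Δρ = 0, i.e. −α(T_deep − T_surf′) + β(S_deep − S_surf) = 0.
T_surf′ = T_deep − (β/α)·ΔS = 14.3 − (7.6 × 10⁻⁴/2.1 × 10⁻⁴)·(+0.91) = 11.007 °C.
Cooling required: 15.1 − (11.007) = 4.093 °C.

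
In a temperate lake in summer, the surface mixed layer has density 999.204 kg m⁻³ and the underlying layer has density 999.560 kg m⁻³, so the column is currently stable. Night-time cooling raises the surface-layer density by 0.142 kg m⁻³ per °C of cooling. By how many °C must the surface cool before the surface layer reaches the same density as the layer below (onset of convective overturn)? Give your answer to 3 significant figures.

Density deficit of the surface layer: 999.560 − 999.204 = 0.356 kg m⁻³.
Required change = 0.356 / 0.142 = 2.51 °C.

2.51 °C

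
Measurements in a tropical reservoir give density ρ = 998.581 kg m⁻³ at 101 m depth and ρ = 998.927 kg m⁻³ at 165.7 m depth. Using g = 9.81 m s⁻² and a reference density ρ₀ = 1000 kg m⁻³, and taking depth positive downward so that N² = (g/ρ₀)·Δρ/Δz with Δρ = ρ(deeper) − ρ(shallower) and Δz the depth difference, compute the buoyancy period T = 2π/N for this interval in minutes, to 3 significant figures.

14.5 min

Δρ = 998.927 − 998.581 = 0.346 kg m⁻³ over Δz = 165.7 − 101 = 64.7 m.
N² = (9.81/1000) × (0.346/64.7) = 5.2462 × 10⁻⁵ s⁻².
N = √(5.2462 × 10⁻⁵) = 7.2431 × 10⁻³ rad s⁻¹, so T = 2π/N = 867.47 s = 14.458 min ≈ 14.5 min.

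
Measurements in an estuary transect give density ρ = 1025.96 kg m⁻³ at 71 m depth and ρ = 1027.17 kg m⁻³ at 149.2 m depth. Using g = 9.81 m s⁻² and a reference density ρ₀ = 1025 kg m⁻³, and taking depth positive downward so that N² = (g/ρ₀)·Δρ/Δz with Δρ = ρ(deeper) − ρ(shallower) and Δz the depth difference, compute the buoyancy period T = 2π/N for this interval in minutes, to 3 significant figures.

Δρ = 1027.17 − 1025.96 = 1.21 kg m⁻³ over Δz = 149.2 − 71 = 78.2 m.
N² = (9.81/1025) × (1.21/78.2) = 1.4809 × 10⁻⁴ s⁻².
N = √(1.4809 × 10⁻⁴) = 0.012169 rad s⁻¹, so T = 2π/N = 516.33 s = 8.6055 min ≈ 8.61 min.
A positive N² confirms static stability across the interval.

8.61 min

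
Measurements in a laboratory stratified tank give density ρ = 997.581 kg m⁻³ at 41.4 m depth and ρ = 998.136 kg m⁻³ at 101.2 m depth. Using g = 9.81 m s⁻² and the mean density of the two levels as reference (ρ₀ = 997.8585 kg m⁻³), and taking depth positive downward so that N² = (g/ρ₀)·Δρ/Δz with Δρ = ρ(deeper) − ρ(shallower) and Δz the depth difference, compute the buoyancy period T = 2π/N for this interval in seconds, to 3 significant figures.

658 s

Δρ = 998.136 − 997.581 = 0.555 kg m⁻³ over Δz = 101.2 − 41.4 = 59.8 m.
N² = (9.81/997.8585) × (0.555/59.8) = 9.1241 × 10⁻⁵ s⁻².
N = √(9.1241 × 10⁻⁵) = 9.5520 × 10⁻³ rad s⁻¹, so T = 2π/N = 657.79 s ≈ 658 s.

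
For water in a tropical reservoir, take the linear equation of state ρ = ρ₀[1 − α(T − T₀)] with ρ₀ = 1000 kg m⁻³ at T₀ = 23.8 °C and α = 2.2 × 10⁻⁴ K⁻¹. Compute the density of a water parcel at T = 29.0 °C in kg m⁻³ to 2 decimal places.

T − T₀ = +5.2 K.
Bracket = 1 − α·(+5.2) = 1 + (-1.144 × 10⁻³) = 0.9988560.
ρ = 1000 × 0.9988560 = 998.86 kg m⁻³.

998.86 kg m⁻³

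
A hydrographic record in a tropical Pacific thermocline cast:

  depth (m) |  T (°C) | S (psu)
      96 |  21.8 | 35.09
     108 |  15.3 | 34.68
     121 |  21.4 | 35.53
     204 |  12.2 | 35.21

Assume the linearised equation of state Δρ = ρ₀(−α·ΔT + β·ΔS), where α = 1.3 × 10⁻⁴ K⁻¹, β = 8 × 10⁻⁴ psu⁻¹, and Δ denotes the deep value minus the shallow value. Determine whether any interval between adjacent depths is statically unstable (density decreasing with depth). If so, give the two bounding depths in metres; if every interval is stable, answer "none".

108–121 m

Evaluate Δρ/ρ₀ = −αΔT + βΔS across each adjacent pair:
  96–108 m: −αΔT+βΔS = −(1.3 × 10⁻⁴)(-6.5)+(8 × 10⁻⁴)(-0.41) = 5.2 × 10⁻⁴ → stable
  108–121 m: −αΔT+βΔS = −(1.3 × 10⁻⁴)(+6.1)+(8 × 10⁻⁴)(+0.85) = -1.1 × 10⁻⁴ → UNSTABLE
  121–204 m: −αΔT+βΔS = −(1.3 × 10⁻⁴)(-9.2)+(8 × 10⁻⁴)(-0.32) = 9.4 × 10⁻⁴ → stable
The 108–121 m interval has Δρ < 0: lighter water underlies denser water.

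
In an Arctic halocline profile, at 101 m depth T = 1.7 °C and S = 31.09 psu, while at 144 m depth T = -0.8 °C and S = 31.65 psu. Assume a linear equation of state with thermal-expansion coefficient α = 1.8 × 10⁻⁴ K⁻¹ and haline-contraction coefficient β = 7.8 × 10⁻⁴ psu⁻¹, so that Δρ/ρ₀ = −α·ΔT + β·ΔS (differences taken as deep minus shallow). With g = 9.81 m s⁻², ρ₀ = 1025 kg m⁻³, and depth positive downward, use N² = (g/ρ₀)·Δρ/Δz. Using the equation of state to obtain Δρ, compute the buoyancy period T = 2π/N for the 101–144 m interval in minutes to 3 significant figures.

7.36 min

ΔT = -2.5 K, ΔS = +0.56 psu (deep − shallow).
Δρ/ρ₀ = −αΔT + βΔS = 4.50 × 10⁻⁴ + 4.368 × 10⁻⁴ = 8.868 × 10⁻⁴, so Δρ ≈ 0.9090 kg m⁻³.
N² = (g/ρ₀)·Δρ/Δz = g·(Δρ/ρ₀)/Δz = 9.81 × 8.868 × 10⁻⁴ / 43 = 2.0231 × 10⁻⁴ s⁻².
N = √(2.0231 × 10⁻⁴) = 0.014224 rad s⁻¹ → T = 2π/N = 441.73 s = 7.3622 min ≈ 7.36 min.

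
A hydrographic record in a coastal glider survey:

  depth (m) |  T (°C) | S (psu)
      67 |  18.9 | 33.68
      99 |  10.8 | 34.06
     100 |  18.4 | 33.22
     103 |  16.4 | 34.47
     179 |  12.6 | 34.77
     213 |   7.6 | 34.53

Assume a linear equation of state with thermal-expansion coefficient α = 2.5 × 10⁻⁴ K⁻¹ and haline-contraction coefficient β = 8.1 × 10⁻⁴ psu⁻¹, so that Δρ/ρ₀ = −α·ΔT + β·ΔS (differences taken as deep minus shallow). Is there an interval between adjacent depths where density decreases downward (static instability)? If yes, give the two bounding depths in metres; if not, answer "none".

99–100 m

Evaluate Δρ/ρ₀ = −αΔT + βΔS across each adjacent pair:
  67–99 m: −αΔT+βΔS = −(2.5 × 10⁻⁴)(-8.1)+(8.1 × 10⁻⁴)(+0.38) = 2.3 × 10⁻³ → stable
  99–100 m: −αΔT+βΔS = −(2.5 × 10⁻⁴)(+7.6)+(8.1 × 10⁻⁴)(-0.84) = -2.6 × 10⁻³ → UNSTABLE
  100–103 m: −αΔT+βΔS = −(2.5 × 10⁻⁴)(-2.0)+(8.1 × 10⁻⁴)(+1.25) = 1.5 × 10⁻³ → stable
  103–179 m: −αΔT+βΔS = −(2.5 × 10⁻⁴)(-3.8)+(8.1 × 10⁻⁴)(+0.30) = 1.2 × 10⁻³ → stable
  179–213 m: −αΔT+βΔS = −(2.5 × 10⁻⁴)(-5.0)+(8.1 × 10⁻⁴)(-0.24) = 1.1 × 10⁻³ → stable
The 99–100 m interval has Δρ < 0: lighter water underlies denser water.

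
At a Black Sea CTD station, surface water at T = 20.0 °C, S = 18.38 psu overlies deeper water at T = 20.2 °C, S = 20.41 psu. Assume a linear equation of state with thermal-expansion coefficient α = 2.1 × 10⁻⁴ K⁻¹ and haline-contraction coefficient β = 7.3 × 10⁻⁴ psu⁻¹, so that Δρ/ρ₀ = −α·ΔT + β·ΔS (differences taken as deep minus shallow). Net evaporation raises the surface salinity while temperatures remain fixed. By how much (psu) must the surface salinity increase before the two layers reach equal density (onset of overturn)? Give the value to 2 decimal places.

1.97 psu

Neutral buoyancy requires −α(T_deep − T_surf) + β(S_deep − S_surf′) = 0.
S_surf′ = S_deep − (α/β)·ΔT = 20.41 − (2.1 × 10⁻⁴/7.3 × 10⁻⁴)·(+0.2) = 20.3525 psu.
Increase required: 20.3525 − 18.38 = 1.9725 psu.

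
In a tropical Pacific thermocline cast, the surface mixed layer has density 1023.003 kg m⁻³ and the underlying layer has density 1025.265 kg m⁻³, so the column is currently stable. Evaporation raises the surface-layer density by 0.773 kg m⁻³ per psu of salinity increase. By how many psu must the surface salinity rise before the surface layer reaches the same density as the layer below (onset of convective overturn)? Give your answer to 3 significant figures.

Density deficit of the surface layer: 1025.265 − 1023.003 = 2.262 kg m⁻³.
Required change = 2.262 / 0.773 = 2.93 psu.

2.93 psu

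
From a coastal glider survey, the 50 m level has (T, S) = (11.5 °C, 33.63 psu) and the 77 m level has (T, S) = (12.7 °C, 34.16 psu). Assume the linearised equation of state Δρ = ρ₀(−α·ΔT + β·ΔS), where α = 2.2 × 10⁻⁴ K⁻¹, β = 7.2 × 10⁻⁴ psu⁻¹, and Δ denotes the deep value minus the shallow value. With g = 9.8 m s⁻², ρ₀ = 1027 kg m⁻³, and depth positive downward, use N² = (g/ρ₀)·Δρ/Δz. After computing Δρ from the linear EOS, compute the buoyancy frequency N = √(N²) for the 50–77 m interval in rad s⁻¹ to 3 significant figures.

6.53 × 10⁻³ rad s⁻¹

ΔT = +1.2 K, ΔS = +0.53 psu (deep − shallow).
Δρ/ρ₀ = −αΔT + βΔS = -2.64 × 10⁻⁴ + 3.816 × 10⁻⁴ = 1.176 × 10⁻⁴, so Δρ ≈ 0.1208 kg m⁻³.
N² = (g/ρ₀)·Δρ/Δz = g·(Δρ/ρ₀)/Δz = 9.8 × 1.176 × 10⁻⁴ / 27 = 4.2684 × 10⁻⁵ s⁻².
N = √(4.2684 × 10⁻⁵) = 6.5333 × 10⁻³ rad s⁻¹ ≈ 6.53 × 10⁻³ rad s⁻¹.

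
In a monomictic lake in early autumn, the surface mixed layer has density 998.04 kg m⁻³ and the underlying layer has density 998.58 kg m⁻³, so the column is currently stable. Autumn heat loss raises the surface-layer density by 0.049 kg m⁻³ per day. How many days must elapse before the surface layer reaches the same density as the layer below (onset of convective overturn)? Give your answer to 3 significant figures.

Density deficit of the surface layer: 998.58 − 998.04 = 0.54 kg m⁻³.
Required change = 0.54 / 0.049 = 11.0 days.

11.0 days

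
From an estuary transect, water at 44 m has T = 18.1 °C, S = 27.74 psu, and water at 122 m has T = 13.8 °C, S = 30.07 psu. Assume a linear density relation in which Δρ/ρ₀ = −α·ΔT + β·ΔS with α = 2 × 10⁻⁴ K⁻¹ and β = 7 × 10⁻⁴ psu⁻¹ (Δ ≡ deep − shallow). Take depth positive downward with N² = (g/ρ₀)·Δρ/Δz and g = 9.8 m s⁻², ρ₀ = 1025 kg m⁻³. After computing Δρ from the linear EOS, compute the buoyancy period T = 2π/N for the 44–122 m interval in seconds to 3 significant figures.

355 s

ΔT = -4.3 K, ΔS = +2.33 psu (deep − shallow).
Δρ/ρ₀ = −αΔT + βΔS = 8.60 × 10⁻⁴ + 1.631 × 10⁻³ = 2.491 × 10⁻³, so Δρ ≈ 2.553 kg m⁻³.
N² = (g/ρ₀)·Δρ/Δz = g·(Δρ/ρ₀)/Δz = 9.8 × 2.491 × 10⁻³ / 78 = 3.1297 × 10⁻⁴ s⁻².
N = √(3.1297 × 10⁻⁴) = 0.017691 rad s⁻¹ → T = 2π/N = 355.16 s ≈ 355 s.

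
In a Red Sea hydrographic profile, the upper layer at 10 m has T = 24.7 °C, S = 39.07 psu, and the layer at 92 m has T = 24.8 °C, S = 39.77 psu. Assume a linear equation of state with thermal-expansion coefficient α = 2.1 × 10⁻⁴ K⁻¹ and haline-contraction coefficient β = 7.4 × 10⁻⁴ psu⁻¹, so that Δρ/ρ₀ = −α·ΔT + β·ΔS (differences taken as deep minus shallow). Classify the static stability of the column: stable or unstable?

stable

ΔT = 24.8 − 24.7 = +0.1 K and ΔS = 39.77 − 39.07 = +0.70 psu (deep − shallow).
−αΔT = -2.10 × 10⁻⁵; βΔS = 5.18 × 10⁻⁴; sum Δρ/ρ₀ = 4.97 × 10⁻⁴.
Δρ/ρ₀ > 0, so Δρ > 0: deeper water is denser → statically stable.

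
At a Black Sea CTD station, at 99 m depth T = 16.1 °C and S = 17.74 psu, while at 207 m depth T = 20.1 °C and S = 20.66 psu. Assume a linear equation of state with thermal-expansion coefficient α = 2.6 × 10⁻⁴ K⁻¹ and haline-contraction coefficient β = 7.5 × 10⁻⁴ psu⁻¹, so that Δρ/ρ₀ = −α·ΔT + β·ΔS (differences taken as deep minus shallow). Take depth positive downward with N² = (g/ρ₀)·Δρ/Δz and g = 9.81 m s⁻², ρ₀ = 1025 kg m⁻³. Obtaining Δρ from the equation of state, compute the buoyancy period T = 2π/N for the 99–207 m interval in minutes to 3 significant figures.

10.2 min

ΔT = +4.0 K, ΔS = +2.92 psu (deep − shallow).
Δρ/ρ₀ = −αΔT + βΔS = -1.04 × 10⁻³ + 2.19 × 10⁻³ = 1.15 × 10⁻³, so Δρ ≈ 1.179 kg m⁻³.
N² = (g/ρ₀)·Δρ/Δz = g·(Δρ/ρ₀)/Δz = 9.81 × 1.15 × 10⁻³ / 108 = 1.0446 × 10⁻⁴ s⁻².
N = √(1.0446 × 10⁻⁴) = 0.010221 rad s⁻¹ → T = 2π/N = 614.73 s = 10.245 min ≈ 10.2 min.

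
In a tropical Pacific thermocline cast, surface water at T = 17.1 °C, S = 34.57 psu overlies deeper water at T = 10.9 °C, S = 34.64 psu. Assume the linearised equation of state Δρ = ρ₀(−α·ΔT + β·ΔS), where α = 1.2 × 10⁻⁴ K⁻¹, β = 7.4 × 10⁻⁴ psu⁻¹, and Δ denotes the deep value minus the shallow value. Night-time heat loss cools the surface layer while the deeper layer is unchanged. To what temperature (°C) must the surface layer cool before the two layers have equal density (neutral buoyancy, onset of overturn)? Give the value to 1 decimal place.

10.5 °C

Neutral buoyancy requires Δρ = 0, i.e. −α(T_deep − T_surf′) + β(S_deep − S_surf) = 0.
T_surf′ = T_deep − (β/α)·ΔS = 10.9 − (7.4 × 10⁻⁴/1.2 × 10⁻⁴)·(+0.07) = 10.468 °C.
Cooling required: 17.1 − (10.468) = 6.632 °C.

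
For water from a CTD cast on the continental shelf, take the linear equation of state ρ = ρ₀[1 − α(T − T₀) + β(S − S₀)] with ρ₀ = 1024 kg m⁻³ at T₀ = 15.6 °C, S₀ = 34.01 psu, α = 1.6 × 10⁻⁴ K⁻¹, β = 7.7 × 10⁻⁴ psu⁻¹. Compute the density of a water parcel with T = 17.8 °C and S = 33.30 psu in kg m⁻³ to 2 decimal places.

T − T₀ = +2.2 K, S − S₀ = -0.71 psu.
Bracket = 1 − α·(+2.2) + β·(-0.71) = 1 + (-8.987 × 10⁻⁴) = 0.9991013.
ρ = 1024 × 0.9991013 = 1023.08 kg m⁻³.

1023.08 kg m⁻³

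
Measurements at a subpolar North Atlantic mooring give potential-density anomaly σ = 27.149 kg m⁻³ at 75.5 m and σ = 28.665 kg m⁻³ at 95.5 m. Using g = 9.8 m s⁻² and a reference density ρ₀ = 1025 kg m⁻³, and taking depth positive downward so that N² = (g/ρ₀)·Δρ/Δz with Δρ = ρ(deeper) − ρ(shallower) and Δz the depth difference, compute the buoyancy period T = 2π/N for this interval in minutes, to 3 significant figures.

3.89 min

Δρ = 1028.665 − 1027.149 = 1.516 kg m⁻³ over Δz = 95.5 − 75.5 = 20 m.
N² = (9.8/1025) × (1.516/20) = 7.2472 × 10⁻⁴ s⁻².
N = √(7.2472 × 10⁻⁴) = 0.026921 rad s⁻¹, so T = 2π/N = 233.39 s = 3.8898 min ≈ 3.89 min.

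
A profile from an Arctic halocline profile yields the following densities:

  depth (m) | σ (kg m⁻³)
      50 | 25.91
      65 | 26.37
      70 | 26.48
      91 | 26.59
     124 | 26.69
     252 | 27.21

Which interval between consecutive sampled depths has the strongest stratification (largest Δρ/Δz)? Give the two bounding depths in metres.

50–65 m

Compute the density gradient over each adjacent pair:
  50–65 m: Δρ/Δz = 0.46/15 = 0.031 kg m⁻⁴
  65–70 m: Δρ/Δz = 0.11/5 = 0.022 kg m⁻⁴
  70–91 m: Δρ/Δz = 0.11/21 = 5.2 × 10⁻³ kg m⁻⁴
  91–124 m: Δρ/Δz = 0.10/33 = 3.0 × 10⁻³ kg m⁻⁴
  124–252 m: Δρ/Δz = 0.52/128 = 4.1 × 10⁻³ kg m⁻⁴
The largest gradient is in the 50–65 m interval — the pycnocline.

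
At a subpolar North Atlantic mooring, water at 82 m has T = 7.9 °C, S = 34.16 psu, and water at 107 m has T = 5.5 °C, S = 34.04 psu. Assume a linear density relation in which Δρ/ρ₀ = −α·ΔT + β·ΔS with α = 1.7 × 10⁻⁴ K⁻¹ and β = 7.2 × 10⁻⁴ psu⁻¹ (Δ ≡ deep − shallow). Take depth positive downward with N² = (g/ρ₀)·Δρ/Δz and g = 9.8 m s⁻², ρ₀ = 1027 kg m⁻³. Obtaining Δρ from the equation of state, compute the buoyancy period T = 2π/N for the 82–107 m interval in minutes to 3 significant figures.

ΔT = -2.4 K, ΔS = -0.12 psu (deep − shallow).
Δρ/ρ₀ = −αΔT + βΔS = 4.08 × 10⁻⁴ − 8.64 × 10⁻⁵ = 3.216 × 10⁻⁴, so Δρ ≈ 0.3303 kg m⁻³.
N² = (g/ρ₀)·Δρ/Δz = g·(Δρ/ρ₀)/Δz = 9.8 × 3.216 × 10⁻⁴ / 25 = 1.2607 × 10⁻⁴ s⁻².
N = √(1.2607 × 10⁻⁴) = 0.011228 rad s⁻¹ → T = 2π/N = 559.60 s = 9.3267 min ≈ 9.33 min.

9.33 min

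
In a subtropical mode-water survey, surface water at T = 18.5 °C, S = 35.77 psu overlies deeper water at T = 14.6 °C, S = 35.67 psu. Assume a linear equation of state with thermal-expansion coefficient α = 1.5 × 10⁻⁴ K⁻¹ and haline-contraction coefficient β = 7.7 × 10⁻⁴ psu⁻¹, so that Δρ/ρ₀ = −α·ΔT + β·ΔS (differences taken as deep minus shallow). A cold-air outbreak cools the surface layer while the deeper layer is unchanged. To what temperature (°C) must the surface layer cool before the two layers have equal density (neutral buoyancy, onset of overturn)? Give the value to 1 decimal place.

Neutral buoyancy requires Δρ = 0, i.e. −α(T_deep − T_surf′) + β(S_deep − S_surf) = 0.
T_surf′ = T_deep − (β/α)·ΔS = 14.6 − (7.7 × 10⁻⁴/1.5 × 10⁻⁴)·(-0.10) = 15.113 °C.
Cooling required: 18.5 − (15.113) = 3.387 °C.

15.1 °C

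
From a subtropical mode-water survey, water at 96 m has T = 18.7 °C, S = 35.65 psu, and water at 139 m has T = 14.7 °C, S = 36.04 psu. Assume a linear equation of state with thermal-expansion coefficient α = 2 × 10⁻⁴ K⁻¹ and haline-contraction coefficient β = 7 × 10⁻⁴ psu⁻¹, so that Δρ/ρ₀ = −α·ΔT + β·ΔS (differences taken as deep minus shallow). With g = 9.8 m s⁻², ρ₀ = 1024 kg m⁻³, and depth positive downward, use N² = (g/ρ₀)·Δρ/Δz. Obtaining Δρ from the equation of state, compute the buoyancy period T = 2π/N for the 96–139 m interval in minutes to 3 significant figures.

ΔT = -4.0 K, ΔS = +0.39 psu (deep − shallow).
Δρ/ρ₀ = −αΔT + βΔS = 8.00 × 10⁻⁴ + 2.73 × 10⁻⁴ = 1.073 × 10⁻³, so Δρ ≈ 1.099 kg m⁻³.
N² = (g/ρ₀)·Δρ/Δz = g·(Δρ/ρ₀)/Δz = 9.8 × 1.073 × 10⁻³ / 43 = 2.4454 × 10⁻⁴ s⁻².
N = √(2.4454 × 10⁻⁴) = 0.015638 rad s⁻¹ → T = 2π/N = 401.79 s = 6.6965 min ≈ 6.70 min.

6.70 min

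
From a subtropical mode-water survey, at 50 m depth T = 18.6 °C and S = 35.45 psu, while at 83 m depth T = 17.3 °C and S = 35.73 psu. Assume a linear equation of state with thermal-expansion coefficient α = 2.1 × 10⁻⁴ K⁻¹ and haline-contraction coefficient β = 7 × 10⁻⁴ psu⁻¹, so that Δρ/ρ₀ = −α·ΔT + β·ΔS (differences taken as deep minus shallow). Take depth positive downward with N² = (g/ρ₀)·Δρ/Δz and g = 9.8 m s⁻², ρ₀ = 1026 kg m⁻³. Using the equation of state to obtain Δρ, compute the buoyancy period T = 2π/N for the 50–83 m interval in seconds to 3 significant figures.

ΔT = -1.3 K, ΔS = +0.28 psu (deep − shallow).
Δρ/ρ₀ = −αΔT + βΔS = 2.73 × 10⁻⁴ + 1.96 × 10⁻⁴ = 4.69 × 10⁻⁴, so Δρ ≈ 0.4812 kg m⁻³.
N² = (g/ρ₀)·Δρ/Δz = g·(Δρ/ρ₀)/Δz = 9.8 × 4.69 × 10⁻⁴ / 33 = 1.3928 × 10⁻⁴ s⁻².
N = √(1.3928 × 10⁻⁴) = 0.011802 rad s⁻¹ → T = 2π/N = 532.38 s ≈ 532 s.

532 s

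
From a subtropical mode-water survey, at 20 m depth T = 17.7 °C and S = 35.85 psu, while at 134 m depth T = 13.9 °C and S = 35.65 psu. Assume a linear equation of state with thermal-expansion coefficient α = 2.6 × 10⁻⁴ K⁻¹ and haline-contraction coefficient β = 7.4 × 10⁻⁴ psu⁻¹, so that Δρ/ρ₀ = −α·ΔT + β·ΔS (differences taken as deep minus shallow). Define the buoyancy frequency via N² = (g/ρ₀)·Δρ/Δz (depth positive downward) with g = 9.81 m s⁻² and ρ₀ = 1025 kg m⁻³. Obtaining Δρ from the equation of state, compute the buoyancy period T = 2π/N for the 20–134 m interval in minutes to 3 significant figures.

ΔT = -3.8 K, ΔS = -0.20 psu (deep − shallow).
Δρ/ρ₀ = −αΔT + βΔS = 9.88 × 10⁻⁴ − 1.48 × 10⁻⁴ = 8.40 × 10⁻⁴, so Δρ ≈ 0.8610 kg m⁻³.
N² = (g/ρ₀)·Δρ/Δz = g·(Δρ/ρ₀)/Δz = 9.81 × 8.40 × 10⁻⁴ / 114 = 7.2284 × 10⁻⁵ s⁻².
N = √(7.2284 × 10⁻⁵) = 8.5020 × 10⁻³ rad s⁻¹ → T = 2π/N = 739.02 s = 12.317 min ≈ 12.3 min.

12.3 min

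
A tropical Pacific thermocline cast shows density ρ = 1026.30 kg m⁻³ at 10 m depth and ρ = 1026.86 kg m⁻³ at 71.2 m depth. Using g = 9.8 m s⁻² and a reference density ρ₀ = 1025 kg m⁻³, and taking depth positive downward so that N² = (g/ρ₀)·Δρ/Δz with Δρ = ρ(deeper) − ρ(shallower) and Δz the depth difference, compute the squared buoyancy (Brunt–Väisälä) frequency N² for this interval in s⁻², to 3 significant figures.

8.75 × 10⁻⁵ s⁻²

Δρ = 1026.86 − 1026.30 = 0.56 kg m⁻³ over Δz = 71.2 − 10 = 61.2 m.
N² = (9.8/1025) × (0.56/61.2) = 8.7486 × 10⁻⁵ s⁻² ≈ 8.75 × 10⁻⁵ s⁻².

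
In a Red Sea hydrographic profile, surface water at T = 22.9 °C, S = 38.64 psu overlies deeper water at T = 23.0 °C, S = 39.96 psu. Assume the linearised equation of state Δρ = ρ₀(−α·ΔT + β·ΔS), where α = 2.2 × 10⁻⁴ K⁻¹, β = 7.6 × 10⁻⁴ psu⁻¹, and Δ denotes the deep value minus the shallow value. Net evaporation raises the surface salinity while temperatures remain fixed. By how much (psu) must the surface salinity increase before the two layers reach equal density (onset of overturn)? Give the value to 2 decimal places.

1.29 psu

Neutral buoyancy requires −α(T_deep − T_surf) + β(S_deep − S_surf′) = 0.
S_surf′ = S_deep − (α/β)·ΔT = 39.96 − (2.2 × 10⁻⁴/7.6 × 10⁻⁴)·(+0.1) = 39.9311 psu.
Increase required: 39.9311 − 38.64 = 1.2911 psu.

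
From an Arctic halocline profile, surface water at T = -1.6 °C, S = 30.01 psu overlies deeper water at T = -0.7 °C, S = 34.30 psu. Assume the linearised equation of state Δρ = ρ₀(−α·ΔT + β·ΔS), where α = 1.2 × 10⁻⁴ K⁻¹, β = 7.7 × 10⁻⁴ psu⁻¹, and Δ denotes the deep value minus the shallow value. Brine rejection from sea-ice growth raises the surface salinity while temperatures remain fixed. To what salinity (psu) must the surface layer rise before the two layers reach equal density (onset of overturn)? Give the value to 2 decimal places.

Neutral buoyancy requires −α(T_deep − T_surf) + β(S_deep − S_surf′) = 0.
S_surf′ = S_deep − (α/β)·ΔT = 34.30 − (1.2 × 10⁻⁴/7.7 × 10⁻⁴)·(+0.9) = 34.1597 psu.
Increase required: 34.1597 − 30.01 = 4.1497 psu.

34.16 psu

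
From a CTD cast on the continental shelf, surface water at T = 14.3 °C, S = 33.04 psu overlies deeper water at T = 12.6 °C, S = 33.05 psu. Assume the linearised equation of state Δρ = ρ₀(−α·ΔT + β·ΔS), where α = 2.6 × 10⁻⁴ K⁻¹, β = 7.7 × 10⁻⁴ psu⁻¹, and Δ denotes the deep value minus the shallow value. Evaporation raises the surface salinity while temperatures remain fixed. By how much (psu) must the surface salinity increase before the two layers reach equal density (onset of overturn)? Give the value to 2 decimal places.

Neutral buoyancy requires −α(T_deep − T_surf) + β(S_deep − S_surf′) = 0.
S_surf′ = S_deep − (α/β)·ΔT = 33.05 − (2.6 × 10⁻⁴/7.7 × 10⁻⁴)·(-1.7) = 33.6240 psu.
Increase required: 33.6240 − 33.04 = 0.5840 psu.

0.58 psu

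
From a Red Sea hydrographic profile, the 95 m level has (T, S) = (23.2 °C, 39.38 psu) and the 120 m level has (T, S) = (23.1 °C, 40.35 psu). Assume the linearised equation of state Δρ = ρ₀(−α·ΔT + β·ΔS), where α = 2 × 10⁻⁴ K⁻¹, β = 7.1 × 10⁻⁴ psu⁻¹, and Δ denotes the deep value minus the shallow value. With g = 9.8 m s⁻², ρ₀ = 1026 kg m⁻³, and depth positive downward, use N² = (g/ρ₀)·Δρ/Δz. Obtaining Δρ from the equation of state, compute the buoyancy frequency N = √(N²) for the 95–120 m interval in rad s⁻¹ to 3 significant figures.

ΔT = -0.1 K, ΔS = +0.97 psu (deep − shallow).
Δρ/ρ₀ = −αΔT + βΔS = 2.00 × 10⁻⁵ + 6.887 × 10⁻⁴ = 7.087 × 10⁻⁴, so Δρ ≈ 0.7271 kg m⁻³.
N² = (g/ρ₀)·Δρ/Δz = g·(Δρ/ρ₀)/Δz = 9.8 × 7.087 × 10⁻⁴ / 25 = 2.7781 × 10⁻⁴ s⁻².
N = √(2.7781 × 10⁻⁴) = 0.016668 rad s⁻¹ ≈ 0.0167 rad s⁻¹.

0.0167 rad s⁻¹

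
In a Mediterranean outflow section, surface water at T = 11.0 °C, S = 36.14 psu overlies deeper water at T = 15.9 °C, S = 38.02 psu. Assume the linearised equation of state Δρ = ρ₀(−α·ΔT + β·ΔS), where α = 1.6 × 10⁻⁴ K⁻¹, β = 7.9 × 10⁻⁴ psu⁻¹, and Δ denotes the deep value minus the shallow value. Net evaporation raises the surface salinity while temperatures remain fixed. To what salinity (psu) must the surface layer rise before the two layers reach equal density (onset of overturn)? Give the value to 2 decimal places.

37.03 psu

Neutral buoyancy requires −α(T_deep − T_surf) + β(S_deep − S_surf′) = 0.
S_surf′ = S_deep − (α/β)·ΔT = 38.02 − (1.6 × 10⁻⁴/7.9 × 10⁻⁴)·(+4.9) = 37.0276 psu.
Increase required: 37.0276 − 36.14 = 0.8876 psu.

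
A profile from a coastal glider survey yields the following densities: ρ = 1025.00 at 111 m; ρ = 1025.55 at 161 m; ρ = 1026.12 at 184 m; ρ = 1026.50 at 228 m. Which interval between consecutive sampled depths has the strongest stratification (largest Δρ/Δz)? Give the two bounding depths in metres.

161–184 m

Compute the density gradient over each adjacent pair:
  111–161 m: Δρ/Δz = 0.55/50 = 0.011 kg m⁻⁴
  161–184 m: Δρ/Δz = 0.57/23 = 0.025 kg m⁻⁴
  184–228 m: Δρ/Δz = 0.38/44 = 8.6 × 10⁻³ kg m⁻⁴
The largest gradient is in the 161–184 m interval — the pycnocline.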